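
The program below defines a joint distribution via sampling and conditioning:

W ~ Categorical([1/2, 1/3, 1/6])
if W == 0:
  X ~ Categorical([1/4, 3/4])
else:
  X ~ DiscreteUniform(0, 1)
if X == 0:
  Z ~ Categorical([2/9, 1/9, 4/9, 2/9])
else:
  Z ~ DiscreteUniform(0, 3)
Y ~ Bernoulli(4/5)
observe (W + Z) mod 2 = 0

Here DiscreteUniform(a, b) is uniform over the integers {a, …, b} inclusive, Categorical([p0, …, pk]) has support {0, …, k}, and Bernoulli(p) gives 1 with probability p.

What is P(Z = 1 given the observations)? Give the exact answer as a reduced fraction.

Enumerate traces; 24 have nonzero weight after conditioning:
  (W=0, X=0, Z=0, Y=0) weight 1/180
  (W=0, X=0, Z=0, Y=1) weight 1/45
  (W=0, X=0, Z=2, Y=0) weight 1/90
  (W=0, X=0, Z=2, Y=1) weight 2/45
  (W=0, X=1, Z=0, Y=0) weight 3/160
  (W=0, X=1, Z=0, Y=1) weight 3/40
  (W=0, X=1, Z=2, Y=0) weight 3/160
  (W=0, X=1, Z=2, Y=1) weight 3/40
  (W=1, X=0, Z=1, Y=0) weight 1/270
  (W=1, X=0, Z=3, Y=0) weight 1/135
  … 14 more
Group by Z:
  weight(Z=0) = 139/864
  weight(Z=1) = 13/216
  weight(Z=2) = 179/864
  weight(Z=3) = 17/216
Total weight = 139/864 + 13/216 + 179/864 + 17/216 = 73/144
P(Z=0 | obs) = 139/864 / 73/144 = 139/438
P(Z=1 | obs) = 13/216 / 73/144 = 26/219
P(Z=2 | obs) = 179/864 / 73/144 = 179/438
P(Z=3 | obs) = 17/216 / 73/144 = 34/219

P(Z = 1 | obs) = 26/219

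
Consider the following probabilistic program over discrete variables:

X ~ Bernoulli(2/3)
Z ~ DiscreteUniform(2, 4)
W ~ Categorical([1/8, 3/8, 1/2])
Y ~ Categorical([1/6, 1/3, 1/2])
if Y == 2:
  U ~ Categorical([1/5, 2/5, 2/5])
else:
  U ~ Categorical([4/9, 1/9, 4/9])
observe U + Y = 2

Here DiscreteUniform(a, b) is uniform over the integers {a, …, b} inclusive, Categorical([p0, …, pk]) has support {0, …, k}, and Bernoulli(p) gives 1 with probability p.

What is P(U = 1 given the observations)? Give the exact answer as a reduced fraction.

Enumerate traces; 54 have nonzero weight after conditioning:
  (X=0, Z=2, W=0, Y=0, U=2) weight 1/972
  (X=0, Z=2, W=0, Y=1, U=1) weight 1/1944
  (X=0, Z=2, W=0, Y=2, U=0) weight 1/720
  (X=0, Z=2, W=1, Y=0, U=2) weight 1/324
  (X=0, Z=2, W=1, Y=1, U=1) weight 1/648
  (X=0, Z=2, W=1, Y=2, U=0) weight 1/240
  (X=0, Z=2, W=2, Y=0, U=2) weight 1/243
  (X=0, Z=2, W=2, Y=1, U=1) weight 1/486
  … 46 more
Group by U:
  weight(U=0) = 1/10
  weight(U=1) = 1/27
  weight(U=2) = 2/27
Total weight = 1/10 + 1/27 + 2/27 = 19/90
P(U=0 | obs) = 1/10 / 19/90 = 9/19
P(U=1 | obs) = 1/27 / 19/90 = 10/57
P(U=2 | obs) = 2/27 / 19/90 = 20/57

P(U = 1 | obs) = 10/57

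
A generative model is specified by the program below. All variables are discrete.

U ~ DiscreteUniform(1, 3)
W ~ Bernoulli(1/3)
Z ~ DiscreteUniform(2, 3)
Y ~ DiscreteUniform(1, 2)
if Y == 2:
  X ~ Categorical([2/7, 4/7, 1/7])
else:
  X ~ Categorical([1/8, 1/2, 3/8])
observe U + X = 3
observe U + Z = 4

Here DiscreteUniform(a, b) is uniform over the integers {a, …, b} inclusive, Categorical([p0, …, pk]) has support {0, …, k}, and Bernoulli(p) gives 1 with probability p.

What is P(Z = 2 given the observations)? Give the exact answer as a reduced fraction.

Enumerate traces; 8 have nonzero weight after conditioning:
  (U=1, W=0, Z=3, Y=1, X=2) weight 1/48
  (U=1, W=0, Z=3, Y=2, X=2) weight 1/126
  (U=1, W=1, Z=3, Y=1, X=2) weight 1/96
  (U=1, W=1, Z=3, Y=2, X=2) weight 1/252
  (U=2, W=0, Z=2, Y=1, X=1) weight 1/36
  (U=2, W=0, Z=2, Y=2, X=1) weight 2/63
  (U=2, W=1, Z=2, Y=1, X=1) weight 1/72
  (U=2, W=1, Z=2, Y=2, X=1) weight 1/63
Group by Z:
  weight(Z=2) = 5/56
  weight(Z=3) = 29/672
Total weight = 5/56 + 29/672 = 89/672
P(Z=2 | obs) = 5/56 / 89/672 = 60/89
P(Z=3 | obs) = 29/672 / 89/672 = 29/89

P(Z = 2 | obs) = 60/89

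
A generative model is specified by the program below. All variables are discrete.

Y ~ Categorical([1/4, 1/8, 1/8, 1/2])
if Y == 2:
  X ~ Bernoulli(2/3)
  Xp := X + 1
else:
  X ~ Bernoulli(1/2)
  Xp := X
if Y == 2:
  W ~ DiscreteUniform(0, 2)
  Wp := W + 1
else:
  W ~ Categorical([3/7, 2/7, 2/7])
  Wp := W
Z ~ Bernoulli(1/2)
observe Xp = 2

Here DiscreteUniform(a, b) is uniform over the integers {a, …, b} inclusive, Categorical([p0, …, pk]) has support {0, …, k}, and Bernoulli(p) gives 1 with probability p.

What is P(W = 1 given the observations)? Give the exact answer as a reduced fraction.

P(W = 1 | obs) = 1/3

Enumerate traces; 6 have nonzero weight after conditioning:
  (Y=2, X=1, W=0, Z=0) weight 1/72
  (Y=2, X=1, W=0, Z=1) weight 1/72
  (Y=2, X=1, W=1, Z=0) weight 1/72
  (Y=2, X=1, W=1, Z=1) weight 1/72
  (Y=2, X=1, W=2, Z=0) weight 1/72
  (Y=2, X=1, W=2, Z=1) weight 1/72
Group by W:
  weight(W=0) = 1/36
  weight(W=1) = 1/36
  weight(W=2) = 1/36
Total weight = 1/36 + 1/36 + 1/36 = 1/12
P(W=0 | obs) = 1/36 / 1/12 = 1/3
P(W=1 | obs) = 1/36 / 1/12 = 1/3
P(W=2 | obs) = 1/36 / 1/12 = 1/3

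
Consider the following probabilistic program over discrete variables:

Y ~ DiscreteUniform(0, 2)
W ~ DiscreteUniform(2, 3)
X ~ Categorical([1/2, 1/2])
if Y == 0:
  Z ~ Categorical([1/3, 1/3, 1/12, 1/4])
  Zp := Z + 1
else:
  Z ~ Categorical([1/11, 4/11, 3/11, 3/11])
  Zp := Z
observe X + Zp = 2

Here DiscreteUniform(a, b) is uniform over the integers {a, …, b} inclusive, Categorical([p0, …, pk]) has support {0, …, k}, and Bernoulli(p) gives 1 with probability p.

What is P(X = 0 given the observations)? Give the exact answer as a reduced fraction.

P(X = 0 | obs) = 29/64

Enumerate traces; 12 have nonzero weight after conditioning:
  (Y=0, W=2, X=0, Z=1) weight 1/36
  (Y=0, W=2, X=1, Z=0) weight 1/36
  (Y=0, W=3, X=0, Z=1) weight 1/36
  (Y=0, W=3, X=1, Z=0) weight 1/36
  (Y=1, W=2, X=0, Z=2) weight 1/44
  (Y=1, W=2, X=1, Z=1) weight 1/33
  (Y=1, W=3, X=0, Z=2) weight 1/44
  (Y=1, W=3, X=1, Z=1) weight 1/33
  … 4 more
Group by X:
  weight(X=0) = 29/198
  weight(X=1) = 35/198
Total weight = 29/198 + 35/198 = 32/99
P(X=0 | obs) = 29/198 / 32/99 = 29/64
P(X=1 | obs) = 35/198 / 32/99 = 35/64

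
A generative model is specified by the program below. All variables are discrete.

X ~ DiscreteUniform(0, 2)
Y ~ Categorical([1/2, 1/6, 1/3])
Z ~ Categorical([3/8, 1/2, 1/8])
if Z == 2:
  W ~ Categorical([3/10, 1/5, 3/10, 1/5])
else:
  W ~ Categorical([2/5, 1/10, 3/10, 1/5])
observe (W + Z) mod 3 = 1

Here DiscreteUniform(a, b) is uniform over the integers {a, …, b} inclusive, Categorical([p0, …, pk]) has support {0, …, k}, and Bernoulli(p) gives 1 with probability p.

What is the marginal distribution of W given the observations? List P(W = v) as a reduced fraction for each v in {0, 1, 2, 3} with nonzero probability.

Enumerate traces; 36 have nonzero weight after conditioning:
  (X=0, Y=0, Z=0, W=1) weight 1/160
  (X=0, Y=0, Z=1, W=0) weight 1/30
  (X=0, Y=0, Z=1, W=3) weight 1/60
  (X=0, Y=0, Z=2, W=2) weight 1/160
  (X=0, Y=1, Z=0, W=1) weight 1/480
  (X=0, Y=1, Z=1, W=0) weight 1/90
  (X=0, Y=1, Z=1, W=3) weight 1/180
  (X=0, Y=1, Z=2, W=2) weight 1/480
  … 28 more
Group by W:
  weight(W=0) = 1/5
  weight(W=1) = 3/80
  weight(W=2) = 3/80
  weight(W=3) = 1/10
Total weight = 1/5 + 3/80 + 3/80 + 1/10 = 3/8
P(W=0 | obs) = 1/5 / 3/8 = 8/15
P(W=1 | obs) = 3/80 / 3/8 = 1/10
P(W=2 | obs) = 3/80 / 3/8 = 1/10
P(W=3 | obs) = 1/10 / 3/8 = 4/15

P(W=0) = 8/15, P(W=1) = 1/10, P(W=2) = 1/10, P(W=3) = 4/15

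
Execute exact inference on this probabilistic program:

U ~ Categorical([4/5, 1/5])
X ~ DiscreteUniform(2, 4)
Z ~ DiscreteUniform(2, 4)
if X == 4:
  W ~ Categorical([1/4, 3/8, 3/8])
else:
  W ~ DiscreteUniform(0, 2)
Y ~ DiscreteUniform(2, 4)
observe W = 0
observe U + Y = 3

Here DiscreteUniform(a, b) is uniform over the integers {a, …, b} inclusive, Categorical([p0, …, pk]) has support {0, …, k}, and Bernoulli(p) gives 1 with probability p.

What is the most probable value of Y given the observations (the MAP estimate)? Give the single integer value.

Enumerate traces; 18 have nonzero weight after conditioning:
  (U=0, X=2, Z=2, W=0, Y=3) weight 4/405
  (U=0, X=2, Z=3, W=0, Y=3) weight 4/405
  (U=0, X=2, Z=4, W=0, Y=3) weight 4/405
  (U=0, X=3, Z=2, W=0, Y=3) weight 4/405
  (U=0, X=3, Z=3, W=0, Y=3) weight 4/405
  (U=0, X=3, Z=4, W=0, Y=3) weight 4/405
  (U=0, X=4, Z=2, W=0, Y=3) weight 1/135
  (U=0, X=4, Z=3, W=0, Y=3) weight 1/135
  (U=1, X=2, Z=2, W=0, Y=2) weight 1/405
  … 9 more
Group by Y:
  weight(Y=2) = 11/540
  weight(Y=3) = 11/135
Total weight = 11/540 + 11/135 = 11/108
P(Y=2 | obs) = 11/540 / 11/108 = 1/5
P(Y=3 | obs) = 11/135 / 11/108 = 4/5
argmax = 3

argmax_v P(Y = v | obs) = 3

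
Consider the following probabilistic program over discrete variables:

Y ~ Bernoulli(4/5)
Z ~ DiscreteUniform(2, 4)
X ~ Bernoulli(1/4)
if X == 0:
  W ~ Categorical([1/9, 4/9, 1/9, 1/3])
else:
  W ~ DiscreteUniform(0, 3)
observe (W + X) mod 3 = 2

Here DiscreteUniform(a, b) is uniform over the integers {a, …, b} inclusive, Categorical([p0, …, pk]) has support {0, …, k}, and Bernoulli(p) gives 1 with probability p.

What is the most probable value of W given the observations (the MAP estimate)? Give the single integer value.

argmax_v P(W = v | obs) = 2

Enumerate traces; 12 have nonzero weight after conditioning:
  (Y=0, Z=2, X=0, W=2) weight 1/180
  (Y=0, Z=2, X=1, W=1) weight 1/240
  (Y=0, Z=3, X=0, W=2) weight 1/180
  (Y=0, Z=3, X=1, W=1) weight 1/240
  (Y=0, Z=4, X=0, W=2) weight 1/180
  (Y=0, Z=4, X=1, W=1) weight 1/240
  (Y=1, Z=2, X=0, W=2) weight 1/45
  (Y=1, Z=2, X=1, W=1) weight 1/60
  … 4 more
Group by W:
  weight(W=1) = 1/16
  weight(W=2) = 1/12
Total weight = 1/16 + 1/12 = 7/48
P(W=1 | obs) = 1/16 / 7/48 = 3/7
P(W=2 | obs) = 1/12 / 7/48 = 4/7
argmax = 2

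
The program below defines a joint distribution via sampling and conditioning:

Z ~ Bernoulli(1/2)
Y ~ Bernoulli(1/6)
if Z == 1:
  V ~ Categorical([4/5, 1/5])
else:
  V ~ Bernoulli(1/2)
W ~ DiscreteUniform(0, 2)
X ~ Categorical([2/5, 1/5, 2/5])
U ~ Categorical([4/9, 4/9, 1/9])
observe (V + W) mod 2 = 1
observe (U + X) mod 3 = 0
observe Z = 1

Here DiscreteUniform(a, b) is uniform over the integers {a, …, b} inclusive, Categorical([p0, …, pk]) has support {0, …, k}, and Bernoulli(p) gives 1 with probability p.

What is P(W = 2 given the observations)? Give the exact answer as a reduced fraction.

P(W = 2 | obs) = 1/6

Enumerate traces; 18 have nonzero weight after conditioning:
  (Z=1, Y=0, V=0, W=1, X=0, U=0) weight 8/405
  (Z=1, Y=0, V=0, W=1, X=1, U=2) weight 1/405
  (Z=1, Y=0, V=0, W=1, X=2, U=1) weight 8/405
  (Z=1, Y=0, V=1, W=0, X=0, U=0) weight 2/405
  (Z=1, Y=0, V=1, W=0, X=1, U=2) weight 1/1620
  (Z=1, Y=0, V=1, W=0, X=2, U=1) weight 2/405
  (Z=1, Y=0, V=1, W=2, X=0, U=0) weight 2/405
  (Z=1, Y=0, V=1, W=2, X=1, U=2) weight 1/1620
  … 10 more
Group by W:
  weight(W=0) = 17/1350
  weight(W=1) = 34/675
  weight(W=2) = 17/1350
Total weight = 17/1350 + 34/675 + 17/1350 = 17/225
P(W=0 | obs) = 17/1350 / 17/225 = 1/6
P(W=1 | obs) = 34/675 / 17/225 = 2/3
P(W=2 | obs) = 17/1350 / 17/225 = 1/6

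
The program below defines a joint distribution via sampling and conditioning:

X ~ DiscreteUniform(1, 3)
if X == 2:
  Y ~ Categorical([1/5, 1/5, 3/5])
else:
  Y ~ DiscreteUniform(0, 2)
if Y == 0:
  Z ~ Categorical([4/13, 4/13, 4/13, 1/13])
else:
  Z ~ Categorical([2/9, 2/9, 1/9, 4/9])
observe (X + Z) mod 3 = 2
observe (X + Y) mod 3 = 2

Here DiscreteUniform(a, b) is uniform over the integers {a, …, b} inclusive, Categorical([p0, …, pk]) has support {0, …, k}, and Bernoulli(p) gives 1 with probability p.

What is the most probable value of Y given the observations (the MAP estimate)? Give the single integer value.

argmax_v P(Y = v | obs) = 0

Enumerate traces; 4 have nonzero weight after conditioning:
  (X=1, Y=1, Z=1) weight 2/81
  (X=2, Y=0, Z=0) weight 4/195
  (X=2, Y=0, Z=3) weight 1/195
  (X=3, Y=2, Z=2) weight 1/81
Group by Y:
  weight(Y=0) = 1/39
  weight(Y=1) = 2/81
  weight(Y=2) = 1/81
Total weight = 1/39 + 2/81 + 1/81 = 22/351
P(Y=0 | obs) = 1/39 / 22/351 = 9/22
P(Y=1 | obs) = 2/81 / 22/351 = 13/33
P(Y=2 | obs) = 1/81 / 22/351 = 13/66
argmax = 0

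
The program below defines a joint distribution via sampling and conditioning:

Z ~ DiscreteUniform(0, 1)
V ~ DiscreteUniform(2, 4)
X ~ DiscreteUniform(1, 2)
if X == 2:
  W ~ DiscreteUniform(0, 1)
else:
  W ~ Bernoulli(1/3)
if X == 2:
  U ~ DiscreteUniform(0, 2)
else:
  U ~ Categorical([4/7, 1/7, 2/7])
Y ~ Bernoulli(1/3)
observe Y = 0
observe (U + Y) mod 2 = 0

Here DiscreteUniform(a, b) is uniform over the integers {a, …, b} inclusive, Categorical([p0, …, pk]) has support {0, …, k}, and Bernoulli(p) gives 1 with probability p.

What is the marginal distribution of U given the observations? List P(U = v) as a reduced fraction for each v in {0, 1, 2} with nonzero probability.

P(U=0) = 19/32, P(U=2) = 13/32

Enumerate traces; 48 have nonzero weight after conditioning:
  (Z=0, V=2, X=1, W=0, U=0, Y=0) weight 4/189
  (Z=0, V=2, X=1, W=0, U=2, Y=0) weight 2/189
  (Z=0, V=2, X=1, W=1, U=0, Y=0) weight 2/189
  (Z=0, V=2, X=1, W=1, U=2, Y=0) weight 1/189
  (Z=0, V=2, X=2, W=0, U=0, Y=0) weight 1/108
  (Z=0, V=2, X=2, W=0, U=2, Y=0) weight 1/108
  (Z=0, V=2, X=2, W=1, U=0, Y=0) weight 1/108
  (Z=0, V=2, X=2, W=1, U=2, Y=0) weight 1/108
  … 40 more
Group by U:
  weight(U=0) = 19/63
  weight(U=2) = 13/63
Total weight = 19/63 + 13/63 = 32/63
P(U=0 | obs) = 19/63 / 32/63 = 19/32
P(U=2 | obs) = 13/63 / 32/63 = 13/32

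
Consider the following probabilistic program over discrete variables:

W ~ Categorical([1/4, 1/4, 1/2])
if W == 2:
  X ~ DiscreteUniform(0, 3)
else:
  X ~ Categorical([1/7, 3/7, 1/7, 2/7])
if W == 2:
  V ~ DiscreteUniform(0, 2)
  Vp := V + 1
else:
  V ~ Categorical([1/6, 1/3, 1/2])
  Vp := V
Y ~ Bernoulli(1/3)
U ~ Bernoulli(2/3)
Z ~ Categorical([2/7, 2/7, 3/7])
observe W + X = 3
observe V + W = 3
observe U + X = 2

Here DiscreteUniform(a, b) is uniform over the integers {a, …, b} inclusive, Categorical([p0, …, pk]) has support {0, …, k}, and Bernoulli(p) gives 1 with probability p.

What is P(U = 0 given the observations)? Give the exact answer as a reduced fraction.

Enumerate traces; 12 have nonzero weight after conditioning:
  (W=1, X=2, V=2, Y=0, U=0, Z=0) weight 1/882
  (W=1, X=2, V=2, Y=0, U=0, Z=1) weight 1/882
  (W=1, X=2, V=2, Y=0, U=0, Z=2) weight 1/588
  (W=1, X=2, V=2, Y=1, U=0, Z=0) weight 1/1764
  (W=1, X=2, V=2, Y=1, U=0, Z=1) weight 1/1764
  (W=1, X=2, V=2, Y=1, U=0, Z=2) weight 1/1176
  (W=2, X=1, V=1, Y=0, U=1, Z=0) weight 1/189
  (W=2, X=1, V=1, Y=0, U=1, Z=1) weight 1/189
  … 4 more
Group by U:
  weight(U=0) = 1/168
  weight(U=1) = 1/36
Total weight = 1/168 + 1/36 = 17/504
P(U=0 | obs) = 1/168 / 17/504 = 3/17
P(U=1 | obs) = 1/36 / 17/504 = 14/17

P(U = 0 | obs) = 3/17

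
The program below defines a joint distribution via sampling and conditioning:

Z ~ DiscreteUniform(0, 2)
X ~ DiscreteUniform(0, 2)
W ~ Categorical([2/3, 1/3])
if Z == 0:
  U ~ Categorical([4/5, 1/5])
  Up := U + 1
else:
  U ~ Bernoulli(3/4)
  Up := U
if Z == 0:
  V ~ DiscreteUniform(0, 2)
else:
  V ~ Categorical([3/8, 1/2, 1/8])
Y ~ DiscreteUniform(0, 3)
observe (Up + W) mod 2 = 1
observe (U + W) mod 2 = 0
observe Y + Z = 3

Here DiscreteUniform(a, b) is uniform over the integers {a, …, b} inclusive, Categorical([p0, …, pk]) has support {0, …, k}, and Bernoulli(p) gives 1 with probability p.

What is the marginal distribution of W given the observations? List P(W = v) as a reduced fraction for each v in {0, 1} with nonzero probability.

Enumerate traces; 18 have nonzero weight after conditioning:
  (Z=0, X=0, W=0, U=0, V=0, Y=3) weight 2/405
  (Z=0, X=0, W=0, U=0, V=1, Y=3) weight 2/405
  (Z=0, X=0, W=0, U=0, V=2, Y=3) weight 2/405
  (Z=0, X=0, W=1, U=1, V=0, Y=3) weight 1/1620
  (Z=0, X=0, W=1, U=1, V=1, Y=3) weight 1/1620
  (Z=0, X=0, W=1, U=1, V=2, Y=3) weight 1/1620
  (Z=0, X=1, W=0, U=0, V=0, Y=3) weight 2/405
  (Z=0, X=1, W=0, U=0, V=1, Y=3) weight 2/405
  … 10 more
Group by W:
  weight(W=0) = 2/45
  weight(W=1) = 1/180
Total weight = 2/45 + 1/180 = 1/20
P(W=0 | obs) = 2/45 / 1/20 = 8/9
P(W=1 | obs) = 1/180 / 1/20 = 1/9

P(W=0) = 8/9, P(W=1) = 1/9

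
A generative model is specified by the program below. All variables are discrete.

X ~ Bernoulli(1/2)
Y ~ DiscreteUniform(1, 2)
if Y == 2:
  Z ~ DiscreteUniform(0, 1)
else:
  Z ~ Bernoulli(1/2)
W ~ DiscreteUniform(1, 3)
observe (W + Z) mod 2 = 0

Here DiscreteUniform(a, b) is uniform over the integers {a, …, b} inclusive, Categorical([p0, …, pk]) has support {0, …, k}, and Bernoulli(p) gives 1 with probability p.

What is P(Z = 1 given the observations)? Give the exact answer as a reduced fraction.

Enumerate traces; 12 have nonzero weight after conditioning:
  (X=0, Y=1, Z=0, W=2) weight 1/24
  (X=0, Y=1, Z=1, W=1) weight 1/24
  (X=0, Y=1, Z=1, W=3) weight 1/24
  (X=0, Y=2, Z=0, W=2) weight 1/24
  (X=0, Y=2, Z=1, W=1) weight 1/24
  (X=0, Y=2, Z=1, W=3) weight 1/24
  (X=1, Y=1, Z=0, W=2) weight 1/24
  (X=1, Y=1, Z=1, W=1) weight 1/24
  … 4 more
Group by Z:
  weight(Z=0) = 1/6
  weight(Z=1) = 1/3
Total weight = 1/6 + 1/3 = 1/2
P(Z=0 | obs) = 1/6 / 1/2 = 1/3
P(Z=1 | obs) = 1/3 / 1/2 = 2/3

P(Z = 1 | obs) = 2/3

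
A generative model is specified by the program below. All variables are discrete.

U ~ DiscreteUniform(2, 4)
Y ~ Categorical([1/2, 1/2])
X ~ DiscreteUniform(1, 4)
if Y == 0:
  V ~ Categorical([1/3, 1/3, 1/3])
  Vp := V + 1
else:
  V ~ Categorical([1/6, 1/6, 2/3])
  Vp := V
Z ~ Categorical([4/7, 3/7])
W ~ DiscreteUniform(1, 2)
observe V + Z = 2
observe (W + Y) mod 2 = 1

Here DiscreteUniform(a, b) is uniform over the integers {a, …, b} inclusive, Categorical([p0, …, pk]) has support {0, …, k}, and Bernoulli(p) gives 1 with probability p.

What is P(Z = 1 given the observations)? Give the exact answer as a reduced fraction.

Enumerate traces; 48 have nonzero weight after conditioning:
  (U=2, Y=0, X=1, V=1, Z=1, W=1) weight 1/336
  (U=2, Y=0, X=1, V=2, Z=0, W=1) weight 1/252
  (U=2, Y=0, X=2, V=1, Z=1, W=1) weight 1/336
  (U=2, Y=0, X=2, V=2, Z=0, W=1) weight 1/252
  (U=2, Y=0, X=3, V=1, Z=1, W=1) weight 1/336
  (U=2, Y=0, X=3, V=2, Z=0, W=1) weight 1/252
  (U=2, Y=0, X=4, V=1, Z=1, W=1) weight 1/336
  (U=2, Y=0, X=4, V=2, Z=0, W=1) weight 1/252
  … 40 more
Group by Z:
  weight(Z=0) = 1/7
  weight(Z=1) = 3/56
Total weight = 1/7 + 3/56 = 11/56
P(Z=0 | obs) = 1/7 / 11/56 = 8/11
P(Z=1 | obs) = 3/56 / 11/56 = 3/11

P(Z = 1 | obs) = 3/11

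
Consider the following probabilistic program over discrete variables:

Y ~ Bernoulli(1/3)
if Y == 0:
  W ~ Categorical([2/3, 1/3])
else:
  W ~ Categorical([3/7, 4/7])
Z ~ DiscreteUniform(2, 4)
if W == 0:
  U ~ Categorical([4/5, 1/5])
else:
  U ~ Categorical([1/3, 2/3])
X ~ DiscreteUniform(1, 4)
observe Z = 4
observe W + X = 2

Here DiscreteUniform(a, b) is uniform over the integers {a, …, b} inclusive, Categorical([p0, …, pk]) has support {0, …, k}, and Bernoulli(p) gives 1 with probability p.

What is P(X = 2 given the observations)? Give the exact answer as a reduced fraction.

Enumerate traces; 8 have nonzero weight after conditioning:
  (Y=0, W=0, Z=4, U=0, X=2) weight 4/135
  (Y=0, W=0, Z=4, U=1, X=2) weight 1/135
  (Y=0, W=1, Z=4, U=0, X=1) weight 1/162
  (Y=0, W=1, Z=4, U=1, X=1) weight 1/81
  (Y=1, W=0, Z=4, U=0, X=2) weight 1/105
  (Y=1, W=0, Z=4, U=1, X=2) weight 1/420
  (Y=1, W=1, Z=4, U=0, X=1) weight 1/189
  (Y=1, W=1, Z=4, U=1, X=1) weight 2/189
Group by X:
  weight(X=1) = 13/378
  weight(X=2) = 37/756
Total weight = 13/378 + 37/756 = 1/12
P(X=1 | obs) = 13/378 / 1/12 = 26/63
P(X=2 | obs) = 37/756 / 1/12 = 37/63

P(X = 2 | obs) = 37/63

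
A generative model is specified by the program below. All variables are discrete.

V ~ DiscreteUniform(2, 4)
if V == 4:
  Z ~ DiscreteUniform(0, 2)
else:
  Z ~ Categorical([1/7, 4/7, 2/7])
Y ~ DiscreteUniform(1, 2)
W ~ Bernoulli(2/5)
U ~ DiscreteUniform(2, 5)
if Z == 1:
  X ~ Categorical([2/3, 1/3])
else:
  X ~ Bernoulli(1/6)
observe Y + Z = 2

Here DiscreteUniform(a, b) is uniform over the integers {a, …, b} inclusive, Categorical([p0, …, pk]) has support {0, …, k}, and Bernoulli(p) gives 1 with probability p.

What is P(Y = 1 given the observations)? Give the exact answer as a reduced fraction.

P(Y = 1 | obs) = 31/44

Enumerate traces; 96 have nonzero weight after conditioning:
  (V=2, Z=0, Y=2, W=0, U=2, X=0) weight 1/336
  (V=2, Z=0, Y=2, W=0, U=2, X=1) weight 1/1680
  (V=2, Z=0, Y=2, W=0, U=3, X=0) weight 1/336
  (V=2, Z=0, Y=2, W=0, U=3, X=1) weight 1/1680
  (V=2, Z=0, Y=2, W=0, U=4, X=0) weight 1/336
  (V=2, Z=0, Y=2, W=0, U=4, X=1) weight 1/1680
  (V=2, Z=0, Y=2, W=0, U=5, X=0) weight 1/336
  (V=2, Z=0, Y=2, W=0, U=5, X=1) weight 1/1680
  (V=2, Z=1, Y=1, W=0, U=2, X=0) weight 1/105
  … 87 more
Group by Y:
  weight(Y=1) = 31/126
  weight(Y=2) = 13/126
Total weight = 31/126 + 13/126 = 22/63
P(Y=1 | obs) = 31/126 / 22/63 = 31/44
P(Y=2 | obs) = 13/126 / 22/63 = 13/44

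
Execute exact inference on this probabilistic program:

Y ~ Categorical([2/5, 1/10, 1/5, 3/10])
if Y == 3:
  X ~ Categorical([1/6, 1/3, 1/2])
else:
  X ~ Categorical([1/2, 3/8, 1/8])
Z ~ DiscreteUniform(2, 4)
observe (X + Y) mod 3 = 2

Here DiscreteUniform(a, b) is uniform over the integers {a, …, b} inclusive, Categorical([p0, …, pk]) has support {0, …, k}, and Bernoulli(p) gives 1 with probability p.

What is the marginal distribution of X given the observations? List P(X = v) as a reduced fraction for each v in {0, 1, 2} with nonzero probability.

P(X=0) = 8/27, P(X=1) = 1/9, P(X=2) = 16/27

Enumerate traces; 12 have nonzero weight after conditioning:
  (Y=0, X=2, Z=2) weight 1/60
  (Y=0, X=2, Z=3) weight 1/60
  (Y=0, X=2, Z=4) weight 1/60
  (Y=1, X=1, Z=2) weight 1/80
  (Y=1, X=1, Z=3) weight 1/80
  (Y=1, X=1, Z=4) weight 1/80
  (Y=2, X=0, Z=2) weight 1/30
  (Y=2, X=0, Z=3) weight 1/30
  … 4 more
Group by X:
  weight(X=0) = 1/10
  weight(X=1) = 3/80
  weight(X=2) = 1/5
Total weight = 1/10 + 3/80 + 1/5 = 27/80
P(X=0 | obs) = 1/10 / 27/80 = 8/27
P(X=1 | obs) = 3/80 / 27/80 = 1/9
P(X=2 | obs) = 1/5 / 27/80 = 16/27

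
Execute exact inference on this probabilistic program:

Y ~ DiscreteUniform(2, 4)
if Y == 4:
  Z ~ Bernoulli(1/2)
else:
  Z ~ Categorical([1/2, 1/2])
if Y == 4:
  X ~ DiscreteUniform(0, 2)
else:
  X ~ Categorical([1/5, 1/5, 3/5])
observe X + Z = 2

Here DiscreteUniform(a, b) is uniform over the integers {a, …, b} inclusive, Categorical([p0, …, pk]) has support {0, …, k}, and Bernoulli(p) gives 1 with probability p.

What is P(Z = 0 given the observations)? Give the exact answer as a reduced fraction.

Enumerate traces; 6 have nonzero weight after conditioning:
  (Y=2, Z=0, X=2) weight 1/10
  (Y=2, Z=1, X=1) weight 1/30
  (Y=3, Z=0, X=2) weight 1/10
  (Y=3, Z=1, X=1) weight 1/30
  (Y=4, Z=0, X=2) weight 1/18
  (Y=4, Z=1, X=1) weight 1/18
Group by Z:
  weight(Z=0) = 23/90
  weight(Z=1) = 11/90
Total weight = 23/90 + 11/90 = 17/45
P(Z=0 | obs) = 23/90 / 17/45 = 23/34
P(Z=1 | obs) = 11/90 / 17/45 = 11/34

P(Z = 0 | obs) = 23/34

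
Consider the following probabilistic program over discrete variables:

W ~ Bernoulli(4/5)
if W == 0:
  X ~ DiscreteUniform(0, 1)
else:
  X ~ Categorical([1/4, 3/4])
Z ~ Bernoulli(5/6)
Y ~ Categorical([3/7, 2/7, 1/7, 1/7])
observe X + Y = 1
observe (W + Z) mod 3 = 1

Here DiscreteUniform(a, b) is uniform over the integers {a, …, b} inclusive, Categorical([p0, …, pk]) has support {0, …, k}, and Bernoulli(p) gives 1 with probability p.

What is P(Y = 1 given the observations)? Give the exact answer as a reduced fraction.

Enumerate traces; 4 have nonzero weight after conditioning:
  (W=0, X=0, Z=1, Y=1) weight 1/42
  (W=0, X=1, Z=1, Y=0) weight 1/28
  (W=1, X=0, Z=0, Y=1) weight 1/105
  (W=1, X=1, Z=0, Y=0) weight 3/70
Group by Y:
  weight(Y=0) = 11/140
  weight(Y=1) = 1/30
Total weight = 11/140 + 1/30 = 47/420
P(Y=0 | obs) = 11/140 / 47/420 = 33/47
P(Y=1 | obs) = 1/30 / 47/420 = 14/47

P(Y = 1 | obs) = 14/47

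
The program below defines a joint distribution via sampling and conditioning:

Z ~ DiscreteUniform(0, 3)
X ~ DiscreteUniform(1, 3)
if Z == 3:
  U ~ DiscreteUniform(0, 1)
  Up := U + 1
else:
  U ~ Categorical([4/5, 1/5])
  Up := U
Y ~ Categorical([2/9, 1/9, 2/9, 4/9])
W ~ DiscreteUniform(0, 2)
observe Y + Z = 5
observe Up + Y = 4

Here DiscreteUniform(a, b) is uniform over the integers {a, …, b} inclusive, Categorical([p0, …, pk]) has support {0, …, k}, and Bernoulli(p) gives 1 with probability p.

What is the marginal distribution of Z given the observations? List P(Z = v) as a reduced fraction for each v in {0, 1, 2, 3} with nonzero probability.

Enumerate traces; 18 have nonzero weight after conditioning:
  (Z=2, X=1, U=1, Y=3, W=0) weight 1/405
  (Z=2, X=1, U=1, Y=3, W=1) weight 1/405
  (Z=2, X=1, U=1, Y=3, W=2) weight 1/405
  (Z=2, X=2, U=1, Y=3, W=0) weight 1/405
  (Z=2, X=2, U=1, Y=3, W=1) weight 1/405
  (Z=2, X=2, U=1, Y=3, W=2) weight 1/405
  (Z=2, X=3, U=1, Y=3, W=0) weight 1/405
  (Z=2, X=3, U=1, Y=3, W=1) weight 1/405
  (Z=3, X=1, U=1, Y=2, W=0) weight 1/324
  … 9 more
Group by Z:
  weight(Z=2) = 1/45
  weight(Z=3) = 1/36
Total weight = 1/45 + 1/36 = 1/20
P(Z=2 | obs) = 1/45 / 1/20 = 4/9
P(Z=3 | obs) = 1/36 / 1/20 = 5/9

P(Z=2) = 4/9, P(Z=3) = 5/9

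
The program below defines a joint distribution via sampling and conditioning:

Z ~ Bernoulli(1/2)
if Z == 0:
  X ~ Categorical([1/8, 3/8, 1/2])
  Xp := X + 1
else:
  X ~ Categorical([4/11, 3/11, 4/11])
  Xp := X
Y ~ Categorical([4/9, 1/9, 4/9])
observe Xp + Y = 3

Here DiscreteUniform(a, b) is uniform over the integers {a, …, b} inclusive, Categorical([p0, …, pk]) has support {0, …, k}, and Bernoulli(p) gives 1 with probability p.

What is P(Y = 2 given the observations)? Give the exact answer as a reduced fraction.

P(Y = 2 | obs) = 140/381

Enumerate traces; 5 have nonzero weight after conditioning:
  (Z=0, X=0, Y=2) weight 1/36
  (Z=0, X=1, Y=1) weight 1/48
  (Z=0, X=2, Y=0) weight 1/9
  (Z=1, X=1, Y=2) weight 2/33
  (Z=1, X=2, Y=1) weight 2/99
Group by Y:
  weight(Y=0) = 1/9
  weight(Y=1) = 65/1584
  weight(Y=2) = 35/396
Total weight = 1/9 + 65/1584 + 35/396 = 127/528
P(Y=0 | obs) = 1/9 / 127/528 = 176/381
P(Y=1 | obs) = 65/1584 / 127/528 = 65/381
P(Y=2 | obs) = 35/396 / 127/528 = 140/381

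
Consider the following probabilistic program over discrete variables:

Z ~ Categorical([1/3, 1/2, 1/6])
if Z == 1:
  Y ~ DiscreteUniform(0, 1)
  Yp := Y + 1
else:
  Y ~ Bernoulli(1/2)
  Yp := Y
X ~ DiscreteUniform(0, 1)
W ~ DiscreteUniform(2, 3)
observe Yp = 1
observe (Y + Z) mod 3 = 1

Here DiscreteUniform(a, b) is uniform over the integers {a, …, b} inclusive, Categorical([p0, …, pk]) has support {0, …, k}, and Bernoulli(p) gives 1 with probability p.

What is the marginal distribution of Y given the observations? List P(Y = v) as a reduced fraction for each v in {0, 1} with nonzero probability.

P(Y=0) = 3/5, P(Y=1) = 2/5

Enumerate traces; 8 have nonzero weight after conditioning:
  (Z=0, Y=1, X=0, W=2) weight 1/24
  (Z=0, Y=1, X=0, W=3) weight 1/24
  (Z=0, Y=1, X=1, W=2) weight 1/24
  (Z=0, Y=1, X=1, W=3) weight 1/24
  (Z=1, Y=0, X=0, W=2) weight 1/16
  (Z=1, Y=0, X=0, W=3) weight 1/16
  (Z=1, Y=0, X=1, W=2) weight 1/16
  (Z=1, Y=0, X=1, W=3) weight 1/16
Group by Y:
  weight(Y=0) = 1/4
  weight(Y=1) = 1/6
Total weight = 1/4 + 1/6 = 5/12
P(Y=0 | obs) = 1/4 / 5/12 = 3/5
P(Y=1 | obs) = 1/6 / 5/12 = 2/5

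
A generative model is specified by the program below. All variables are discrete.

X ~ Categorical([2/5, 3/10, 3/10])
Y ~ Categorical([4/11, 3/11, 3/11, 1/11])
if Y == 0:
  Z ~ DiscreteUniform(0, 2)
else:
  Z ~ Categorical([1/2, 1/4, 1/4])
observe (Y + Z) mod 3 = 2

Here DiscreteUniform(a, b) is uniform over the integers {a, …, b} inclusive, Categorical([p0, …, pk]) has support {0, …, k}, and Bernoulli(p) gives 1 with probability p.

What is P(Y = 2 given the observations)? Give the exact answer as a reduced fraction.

Enumerate traces; 12 have nonzero weight after conditioning:
  (X=0, Y=0, Z=2) weight 8/165
  (X=0, Y=1, Z=1) weight 3/110
  (X=0, Y=2, Z=0) weight 3/55
  (X=0, Y=3, Z=2) weight 1/110
  (X=1, Y=0, Z=2) weight 2/55
  (X=1, Y=1, Z=1) weight 9/440
  (X=1, Y=2, Z=0) weight 9/220
  (X=1, Y=3, Z=2) weight 3/440
  … 4 more
Group by Y:
  weight(Y=0) = 4/33
  weight(Y=1) = 3/44
  weight(Y=2) = 3/22
  weight(Y=3) = 1/44
Total weight = 4/33 + 3/44 + 3/22 + 1/44 = 23/66
P(Y=0 | obs) = 4/33 / 23/66 = 8/23
P(Y=1 | obs) = 3/44 / 23/66 = 9/46
P(Y=2 | obs) = 3/22 / 23/66 = 9/23
P(Y=3 | obs) = 1/44 / 23/66 = 3/46

P(Y = 2 | obs) = 9/23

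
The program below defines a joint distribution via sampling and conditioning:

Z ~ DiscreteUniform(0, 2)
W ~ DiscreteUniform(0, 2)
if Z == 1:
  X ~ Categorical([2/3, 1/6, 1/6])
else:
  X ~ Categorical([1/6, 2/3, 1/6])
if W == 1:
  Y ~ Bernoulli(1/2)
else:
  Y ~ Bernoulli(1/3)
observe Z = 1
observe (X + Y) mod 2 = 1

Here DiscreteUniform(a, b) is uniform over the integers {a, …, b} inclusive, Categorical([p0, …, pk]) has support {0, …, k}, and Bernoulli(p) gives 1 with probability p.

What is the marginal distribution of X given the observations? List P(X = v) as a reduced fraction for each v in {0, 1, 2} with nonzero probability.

P(X=0) = 14/23, P(X=1) = 11/46, P(X=2) = 7/46

Enumerate traces; 9 have nonzero weight after conditioning:
  (Z=1, W=0, X=0, Y=1) weight 2/81
  (Z=1, W=0, X=1, Y=0) weight 1/81
  (Z=1, W=0, X=2, Y=1) weight 1/162
  (Z=1, W=1, X=0, Y=1) weight 1/27
  (Z=1, W=1, X=1, Y=0) weight 1/108
  (Z=1, W=1, X=2, Y=1) weight 1/108
  (Z=1, W=2, X=0, Y=1) weight 2/81
  (Z=1, W=2, X=1, Y=0) weight 1/81
  … 1 more
Group by X:
  weight(X=0) = 7/81
  weight(X=1) = 11/324
  weight(X=2) = 7/324
Total weight = 7/81 + 11/324 + 7/324 = 23/162
P(X=0 | obs) = 7/81 / 23/162 = 14/23
P(X=1 | obs) = 11/324 / 23/162 = 11/46
P(X=2 | obs) = 7/324 / 23/162 = 7/46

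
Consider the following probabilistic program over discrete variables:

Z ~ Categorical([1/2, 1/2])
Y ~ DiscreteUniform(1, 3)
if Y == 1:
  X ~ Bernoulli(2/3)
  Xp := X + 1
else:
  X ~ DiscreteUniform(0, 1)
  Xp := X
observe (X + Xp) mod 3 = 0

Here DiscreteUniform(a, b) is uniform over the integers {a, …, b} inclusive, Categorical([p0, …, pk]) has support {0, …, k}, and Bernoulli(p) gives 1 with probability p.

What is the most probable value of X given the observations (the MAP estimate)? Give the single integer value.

Enumerate traces; 6 have nonzero weight after conditioning:
  (Z=0, Y=1, X=1) weight 1/9
  (Z=0, Y=2, X=0) weight 1/12
  (Z=0, Y=3, X=0) weight 1/12
  (Z=1, Y=1, X=1) weight 1/9
  (Z=1, Y=2, X=0) weight 1/12
  (Z=1, Y=3, X=0) weight 1/12
Group by X:
  weight(X=0) = 1/3
  weight(X=1) = 2/9
Total weight = 1/3 + 2/9 = 5/9
P(X=0 | obs) = 1/3 / 5/9 = 3/5
P(X=1 | obs) = 2/9 / 5/9 = 2/5
argmax = 0

argmax_v P(X = v | obs) = 0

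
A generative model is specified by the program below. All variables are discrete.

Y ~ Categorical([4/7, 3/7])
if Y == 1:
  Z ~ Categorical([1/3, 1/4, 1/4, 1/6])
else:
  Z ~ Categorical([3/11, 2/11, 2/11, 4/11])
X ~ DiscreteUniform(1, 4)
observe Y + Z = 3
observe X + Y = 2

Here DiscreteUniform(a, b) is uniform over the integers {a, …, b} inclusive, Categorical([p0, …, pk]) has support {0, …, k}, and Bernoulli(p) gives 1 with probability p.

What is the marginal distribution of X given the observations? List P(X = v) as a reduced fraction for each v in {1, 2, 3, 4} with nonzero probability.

P(X=1) = 33/97, P(X=2) = 64/97

Enumerate traces; 2 have nonzero weight after conditioning:
  (Y=0, Z=3, X=2) weight 4/77
  (Y=1, Z=2, X=1) weight 3/112
Group by X:
  weight(X=1) = 3/112
  weight(X=2) = 4/77
Total weight = 3/112 + 4/77 = 97/1232
P(X=1 | obs) = 3/112 / 97/1232 = 33/97
P(X=2 | obs) = 4/77 / 97/1232 = 64/97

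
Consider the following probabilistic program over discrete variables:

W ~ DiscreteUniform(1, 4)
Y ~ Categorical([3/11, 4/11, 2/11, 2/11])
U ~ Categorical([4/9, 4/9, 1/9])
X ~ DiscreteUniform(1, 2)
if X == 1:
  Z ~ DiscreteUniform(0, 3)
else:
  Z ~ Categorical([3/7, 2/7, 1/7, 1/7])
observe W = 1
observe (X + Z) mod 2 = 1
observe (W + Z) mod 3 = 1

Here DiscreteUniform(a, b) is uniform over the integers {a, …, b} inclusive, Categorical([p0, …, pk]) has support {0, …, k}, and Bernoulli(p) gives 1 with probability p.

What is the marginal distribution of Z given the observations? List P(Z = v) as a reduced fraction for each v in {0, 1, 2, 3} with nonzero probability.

Enumerate traces; 24 have nonzero weight after conditioning:
  (W=1, Y=0, U=0, X=1, Z=0) weight 1/264
  (W=1, Y=0, U=0, X=2, Z=3) weight 1/462
  (W=1, Y=0, U=1, X=1, Z=0) weight 1/264
  (W=1, Y=0, U=1, X=2, Z=3) weight 1/462
  (W=1, Y=0, U=2, X=1, Z=0) weight 1/1056
  (W=1, Y=0, U=2, X=2, Z=3) weight 1/1848
  (W=1, Y=1, U=0, X=1, Z=0) weight 1/198
  (W=1, Y=1, U=0, X=2, Z=3) weight 2/693
  … 16 more
Group by Z:
  weight(Z=0) = 1/32
  weight(Z=3) = 1/56
Total weight = 1/32 + 1/56 = 11/224
P(Z=0 | obs) = 1/32 / 11/224 = 7/11
P(Z=3 | obs) = 1/56 / 11/224 = 4/11

P(Z=0) = 7/11, P(Z=3) = 4/11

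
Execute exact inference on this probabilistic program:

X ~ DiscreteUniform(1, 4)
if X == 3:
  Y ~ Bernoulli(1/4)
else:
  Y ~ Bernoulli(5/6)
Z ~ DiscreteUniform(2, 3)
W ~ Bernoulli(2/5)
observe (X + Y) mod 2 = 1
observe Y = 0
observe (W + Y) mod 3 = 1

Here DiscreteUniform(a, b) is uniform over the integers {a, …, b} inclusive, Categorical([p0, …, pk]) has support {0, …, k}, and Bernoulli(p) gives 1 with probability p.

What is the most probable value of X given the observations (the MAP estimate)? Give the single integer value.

argmax_v P(X = v | obs) = 3

Enumerate traces; 4 have nonzero weight after conditioning:
  (X=1, Y=0, Z=2, W=1) weight 1/120
  (X=1, Y=0, Z=3, W=1) weight 1/120
  (X=3, Y=0, Z=2, W=1) weight 3/80
  (X=3, Y=0, Z=3, W=1) weight 3/80
Group by X:
  weight(X=1) = 1/60
  weight(X=3) = 3/40
Total weight = 1/60 + 3/40 = 11/120
P(X=1 | obs) = 1/60 / 11/120 = 2/11
P(X=3 | obs) = 3/40 / 11/120 = 9/11
argmax = 3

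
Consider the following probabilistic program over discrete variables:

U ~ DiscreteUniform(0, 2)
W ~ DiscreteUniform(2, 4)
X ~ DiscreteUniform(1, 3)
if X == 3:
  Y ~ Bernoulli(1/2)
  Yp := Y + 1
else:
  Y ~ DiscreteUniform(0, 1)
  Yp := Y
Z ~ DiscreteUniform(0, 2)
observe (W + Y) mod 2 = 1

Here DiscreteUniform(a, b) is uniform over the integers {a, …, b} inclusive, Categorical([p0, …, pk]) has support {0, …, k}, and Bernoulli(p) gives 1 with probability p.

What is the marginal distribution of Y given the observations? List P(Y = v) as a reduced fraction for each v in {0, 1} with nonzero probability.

P(Y=0) = 1/3, P(Y=1) = 2/3

Enumerate traces; 81 have nonzero weight after conditioning:
  (U=0, W=2, X=1, Y=1, Z=0) weight 1/162
  (U=0, W=2, X=1, Y=1, Z=1) weight 1/162
  (U=0, W=2, X=1, Y=1, Z=2) weight 1/162
  (U=0, W=2, X=2, Y=1, Z=0) weight 1/162
  (U=0, W=2, X=2, Y=1, Z=1) weight 1/162
  (U=0, W=2, X=2, Y=1, Z=2) weight 1/162
  (U=0, W=2, X=3, Y=1, Z=0) weight 1/162
  (U=0, W=2, X=3, Y=1, Z=1) weight 1/162
  (U=0, W=3, X=1, Y=0, Z=0) weight 1/162
  … 72 more
Group by Y:
  weight(Y=0) = 1/6
  weight(Y=1) = 1/3
Total weight = 1/6 + 1/3 = 1/2
P(Y=0 | obs) = 1/6 / 1/2 = 1/3
P(Y=1 | obs) = 1/3 / 1/2 = 2/3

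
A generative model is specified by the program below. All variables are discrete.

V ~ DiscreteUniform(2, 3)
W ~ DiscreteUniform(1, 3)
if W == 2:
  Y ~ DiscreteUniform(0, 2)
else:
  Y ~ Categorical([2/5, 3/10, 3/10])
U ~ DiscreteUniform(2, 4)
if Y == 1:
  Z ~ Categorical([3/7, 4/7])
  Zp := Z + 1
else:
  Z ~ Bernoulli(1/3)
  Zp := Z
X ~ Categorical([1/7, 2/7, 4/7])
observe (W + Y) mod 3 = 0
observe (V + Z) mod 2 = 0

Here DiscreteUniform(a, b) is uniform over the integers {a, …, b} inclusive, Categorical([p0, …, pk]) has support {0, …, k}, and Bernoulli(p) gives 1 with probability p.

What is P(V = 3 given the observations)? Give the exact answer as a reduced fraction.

Enumerate traces; 54 have nonzero weight after conditioning:
  (V=2, W=1, Y=2, U=2, Z=0, X=0) weight 1/630
  (V=2, W=1, Y=2, U=2, Z=0, X=1) weight 1/315
  (V=2, W=1, Y=2, U=2, Z=0, X=2) weight 2/315
  (V=2, W=1, Y=2, U=3, Z=0, X=0) weight 1/630
  (V=2, W=1, Y=2, U=3, Z=0, X=1) weight 1/315
  (V=2, W=1, Y=2, U=3, Z=0, X=2) weight 2/315
  (V=2, W=1, Y=2, U=4, Z=0, X=0) weight 1/630
  (V=2, W=1, Y=2, U=4, Z=0, X=1) weight 1/315
  (V=3, W=1, Y=2, U=2, Z=1, X=0) weight 1/1260
  … 45 more
Group by V:
  weight(V=2) = 32/315
  weight(V=3) = 89/1260
Total weight = 32/315 + 89/1260 = 31/180
P(V=2 | obs) = 32/315 / 31/180 = 128/217
P(V=3 | obs) = 89/1260 / 31/180 = 89/217

P(V = 3 | obs) = 89/217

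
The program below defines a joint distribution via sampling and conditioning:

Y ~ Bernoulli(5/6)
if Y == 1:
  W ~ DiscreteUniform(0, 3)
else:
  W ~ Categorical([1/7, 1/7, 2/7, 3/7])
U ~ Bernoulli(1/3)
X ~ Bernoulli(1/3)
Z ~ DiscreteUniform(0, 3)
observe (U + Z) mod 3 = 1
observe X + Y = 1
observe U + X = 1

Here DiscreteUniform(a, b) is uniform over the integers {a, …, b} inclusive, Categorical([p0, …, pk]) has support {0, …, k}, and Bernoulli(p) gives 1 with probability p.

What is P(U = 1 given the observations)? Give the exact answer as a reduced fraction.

P(U = 1 | obs) = 10/11

Enumerate traces; 12 have nonzero weight after conditioning:
  (Y=0, W=0, U=0, X=1, Z=1) weight 1/756
  (Y=0, W=1, U=0, X=1, Z=1) weight 1/756
  (Y=0, W=2, U=0, X=1, Z=1) weight 1/378
  (Y=0, W=3, U=0, X=1, Z=1) weight 1/252
  (Y=1, W=0, U=1, X=0, Z=0) weight 5/432
  (Y=1, W=0, U=1, X=0, Z=3) weight 5/432
  (Y=1, W=1, U=1, X=0, Z=0) weight 5/432
  (Y=1, W=1, U=1, X=0, Z=3) weight 5/432
  … 4 more
Group by U:
  weight(U=0) = 1/108
  weight(U=1) = 5/54
Total weight = 1/108 + 5/54 = 11/108
P(U=0 | obs) = 1/108 / 11/108 = 1/11
P(U=1 | obs) = 5/54 / 11/108 = 10/11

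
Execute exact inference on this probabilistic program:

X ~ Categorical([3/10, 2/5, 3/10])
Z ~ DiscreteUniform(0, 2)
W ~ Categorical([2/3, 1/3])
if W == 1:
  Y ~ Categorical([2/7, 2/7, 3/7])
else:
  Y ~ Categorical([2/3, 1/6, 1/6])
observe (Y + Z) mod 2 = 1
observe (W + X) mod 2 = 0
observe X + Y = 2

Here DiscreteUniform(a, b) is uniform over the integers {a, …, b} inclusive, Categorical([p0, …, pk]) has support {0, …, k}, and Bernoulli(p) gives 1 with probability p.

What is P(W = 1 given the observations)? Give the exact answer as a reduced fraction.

Enumerate traces; 4 have nonzero weight after conditioning:
  (X=0, Z=1, W=0, Y=2) weight 1/90
  (X=1, Z=0, W=1, Y=1) weight 4/315
  (X=1, Z=2, W=1, Y=1) weight 4/315
  (X=2, Z=1, W=0, Y=0) weight 2/45
Group by W:
  weight(W=0) = 1/18
  weight(W=1) = 8/315
Total weight = 1/18 + 8/315 = 17/210
P(W=0 | obs) = 1/18 / 17/210 = 35/51
P(W=1 | obs) = 8/315 / 17/210 = 16/51

P(W = 1 | obs) = 16/51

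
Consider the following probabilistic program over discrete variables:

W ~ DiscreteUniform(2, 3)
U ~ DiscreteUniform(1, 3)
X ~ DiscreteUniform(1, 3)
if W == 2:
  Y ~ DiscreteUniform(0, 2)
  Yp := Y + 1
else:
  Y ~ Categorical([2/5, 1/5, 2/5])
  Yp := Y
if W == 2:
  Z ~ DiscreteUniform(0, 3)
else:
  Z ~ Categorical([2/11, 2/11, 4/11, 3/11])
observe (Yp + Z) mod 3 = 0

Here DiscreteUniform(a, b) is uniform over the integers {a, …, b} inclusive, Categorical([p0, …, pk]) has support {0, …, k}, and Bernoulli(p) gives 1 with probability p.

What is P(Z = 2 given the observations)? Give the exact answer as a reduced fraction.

Enumerate traces; 72 have nonzero weight after conditioning:
  (W=2, U=1, X=1, Y=0, Z=2) weight 1/216
  (W=2, U=1, X=1, Y=1, Z=1) weight 1/216
  (W=2, U=1, X=1, Y=2, Z=0) weight 1/216
  (W=2, U=1, X=1, Y=2, Z=3) weight 1/216
  (W=2, U=1, X=2, Y=0, Z=2) weight 1/216
  (W=2, U=1, X=2, Y=1, Z=1) weight 1/216
  (W=2, U=1, X=2, Y=2, Z=0) weight 1/216
  (W=2, U=1, X=2, Y=2, Z=3) weight 1/216
  … 64 more
Group by Z:
  weight(Z=0) = 103/1320
  weight(Z=1) = 103/1320
  weight(Z=2) = 103/1320
  weight(Z=3) = 127/1320
Total weight = 103/1320 + 103/1320 + 103/1320 + 127/1320 = 109/330
P(Z=0 | obs) = 103/1320 / 109/330 = 103/436
P(Z=1 | obs) = 103/1320 / 109/330 = 103/436
P(Z=2 | obs) = 103/1320 / 109/330 = 103/436
P(Z=3 | obs) = 127/1320 / 109/330 = 127/436

P(Z = 2 | obs) = 103/436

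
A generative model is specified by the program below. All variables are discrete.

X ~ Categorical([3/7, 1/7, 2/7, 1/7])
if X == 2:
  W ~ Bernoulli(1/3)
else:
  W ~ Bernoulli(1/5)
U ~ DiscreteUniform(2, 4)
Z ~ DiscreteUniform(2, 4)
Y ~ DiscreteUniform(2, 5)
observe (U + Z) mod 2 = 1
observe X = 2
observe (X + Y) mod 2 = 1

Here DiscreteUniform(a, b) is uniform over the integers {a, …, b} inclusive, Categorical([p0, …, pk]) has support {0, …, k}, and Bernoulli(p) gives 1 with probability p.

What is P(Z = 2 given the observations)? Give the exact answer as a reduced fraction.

P(Z = 2 | obs) = 1/4

Enumerate traces; 16 have nonzero weight after conditioning:
  (X=2, W=0, U=2, Z=3, Y=3) weight 1/189
  (X=2, W=0, U=2, Z=3, Y=5) weight 1/189
  (X=2, W=0, U=3, Z=2, Y=3) weight 1/189
  (X=2, W=0, U=3, Z=2, Y=5) weight 1/189
  (X=2, W=0, U=3, Z=4, Y=3) weight 1/189
  (X=2, W=0, U=3, Z=4, Y=5) weight 1/189
  (X=2, W=0, U=4, Z=3, Y=3) weight 1/189
  (X=2, W=0, U=4, Z=3, Y=5) weight 1/189
  … 8 more
Group by Z:
  weight(Z=2) = 1/63
  weight(Z=3) = 2/63
  weight(Z=4) = 1/63
Total weight = 1/63 + 2/63 + 1/63 = 4/63
P(Z=2 | obs) = 1/63 / 4/63 = 1/4
P(Z=3 | obs) = 2/63 / 4/63 = 1/2
P(Z=4 | obs) = 1/63 / 4/63 = 1/4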